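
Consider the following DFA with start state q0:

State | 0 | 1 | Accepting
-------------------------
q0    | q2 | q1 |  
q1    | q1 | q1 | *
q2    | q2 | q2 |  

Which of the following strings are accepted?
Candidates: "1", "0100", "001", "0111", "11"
"1": q0 → q1; q1 is accepting → accepted
"0100": q0 → q2 → q2 → q2 → q2; q2 is not accepting → rejected
"001": q0 → q2 → q2 → q2; q2 is not accepting → rejected
"0111": q0 → q2 → q2 → q2 → q2; q2 is not accepting → rejected
"11": q0 → q1 → q1; q1 is accepting → accepted

Final answer: "1", "11"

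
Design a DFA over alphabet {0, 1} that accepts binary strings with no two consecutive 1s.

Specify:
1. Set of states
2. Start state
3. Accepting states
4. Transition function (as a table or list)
One valid DFA (any DFA recognizing the same language is acceptable):
States: {q0, q1, dead}
Start: q0
Accepting: {q0, q1}
Transitions (accepting states marked with *):
State | 0 | 1 | Accepting
-------------------------
q0    | q0 | q1 | *
q1    | q0 | dead | *
dead  | dead | dead |  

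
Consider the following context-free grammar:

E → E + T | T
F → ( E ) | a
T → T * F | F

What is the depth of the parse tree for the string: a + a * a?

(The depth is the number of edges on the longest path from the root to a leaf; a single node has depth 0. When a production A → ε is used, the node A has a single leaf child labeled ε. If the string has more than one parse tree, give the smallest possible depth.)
The grammar is unambiguous; the parse tree of a + a * a is:
E → E + T at the root (depth 0).
  Left E (depth 1) → T (2) → F (3) → a (4).
  Right T (depth 1) → T * F; that T (2) → F (3) → a (4); F (2) → a (3).
The longest root-to-leaf paths have 4 edges.
Depth = 4.

Final answer: 4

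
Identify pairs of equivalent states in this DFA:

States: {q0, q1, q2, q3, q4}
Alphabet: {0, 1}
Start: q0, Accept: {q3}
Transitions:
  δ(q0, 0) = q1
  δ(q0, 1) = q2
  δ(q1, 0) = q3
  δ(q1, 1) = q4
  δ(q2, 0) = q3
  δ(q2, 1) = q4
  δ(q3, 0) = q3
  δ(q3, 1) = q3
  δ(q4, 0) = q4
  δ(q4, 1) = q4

Using the table-filling algorithm:
Round 0 – mark pairs where exactly one state is accepting: (q0,q3), (q1,q3), (q2,q3), (q3,q4)
Round 1 – newly marked: (q0,q1) [on 0: q1 vs q3, already marked]; (q0,q2) [on 0: q1 vs q3, already marked]; (q1,q4) [on 0: q3 vs q4, already marked]; (q2,q4) [on 0: q3 vs q4, already marked]
Round 2 – newly marked: (q0,q4) [on 0: q1 vs q4, already marked]
No further pairs can be marked.
(q1, q2) unmarked: δ(q1,0)=q3, δ(q2,0)=q3; δ(q1,1)=q4, δ(q2,1)=q4 → equivalent
Equivalent pairs: (q1, q2)

Final answer: Equivalent pairs: (q1, q2)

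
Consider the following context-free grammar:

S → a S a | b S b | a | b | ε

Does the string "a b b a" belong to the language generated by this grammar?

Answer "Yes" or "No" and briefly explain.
A derivation exists: S ⇒ a S a ⇒ a b S b a ⇒ a b b a (using S → a S a, S → b S b, then S → ε).

Final answer: Yes - a valid derivation exists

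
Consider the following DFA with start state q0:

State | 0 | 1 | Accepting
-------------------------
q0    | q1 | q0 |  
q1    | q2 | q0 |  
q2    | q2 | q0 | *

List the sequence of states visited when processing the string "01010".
q0 → q1 → q0 → q1 → q0 → q1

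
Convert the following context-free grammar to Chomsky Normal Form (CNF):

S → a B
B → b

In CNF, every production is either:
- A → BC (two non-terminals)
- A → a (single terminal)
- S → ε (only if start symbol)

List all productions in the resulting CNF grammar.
The grammar has no ε-productions or unit productions to eliminate.
S → a B has terminal a in a right-hand side of length ≥ 2: introduce T_a → a and use T_a in place of a.
B → b is already in CNF (single terminal) – keep it.
S → a B becomes S → T_a B.
Resulting CNF grammar (3 productions): T_a → a; B → b; S → T_a B

Final answer: T_a → a; B → b; S → T_a B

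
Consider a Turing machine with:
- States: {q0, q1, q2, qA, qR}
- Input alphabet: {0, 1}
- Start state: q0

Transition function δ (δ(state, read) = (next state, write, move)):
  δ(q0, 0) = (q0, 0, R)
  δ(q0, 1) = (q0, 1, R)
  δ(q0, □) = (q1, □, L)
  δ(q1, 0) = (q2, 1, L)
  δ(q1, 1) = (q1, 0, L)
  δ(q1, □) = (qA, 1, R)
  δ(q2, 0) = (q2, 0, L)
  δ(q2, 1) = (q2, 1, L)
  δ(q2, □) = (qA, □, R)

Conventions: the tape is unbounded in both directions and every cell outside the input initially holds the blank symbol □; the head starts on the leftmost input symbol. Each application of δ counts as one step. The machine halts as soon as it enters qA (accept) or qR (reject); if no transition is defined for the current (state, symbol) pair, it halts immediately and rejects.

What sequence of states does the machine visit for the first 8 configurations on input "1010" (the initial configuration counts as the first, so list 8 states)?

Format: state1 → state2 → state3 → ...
Step 0: [q0]1010 (head at position 0)
Step 1: δ(q0, 1) = (q0, 1, R)  ⊢  1[q0]010 (head at position 1)
Step 2: δ(q0, 0) = (q0, 0, R)  ⊢  10[q0]10 (head at position 2)
Step 3: δ(q0, 1) = (q0, 1, R)  ⊢  101[q0]0 (head at position 3)
Step 4: δ(q0, 0) = (q0, 0, R)  ⊢  1010[q0]□ (head at position 4)
Step 5: δ(q0, □) = (q1, □, L)  ⊢  101[q1]0□ (head at position 3)
Step 6: δ(q1, 0) = (q2, 1, L)  ⊢  10[q2]11□ (head at position 2)
Step 7: δ(q2, 1) = (q2, 1, L)  ⊢  1[q2]011□ (head at position 1)
Reading off the states of these 8 configurations: q0 → q0 → q0 → q0 → q0 → q1 → q2 → q2

Final answer: q0 → q0 → q0 → q0 → q0 → q1 → q2 → q2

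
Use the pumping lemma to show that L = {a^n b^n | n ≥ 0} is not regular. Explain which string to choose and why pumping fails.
Language: L = {a^n b^n | n ≥ 0} (equal numbers of a's followed by b's)
Step 1: Assume for contradiction that L is regular, with pumping length p.
Step 2: Choose s = a^p b^p. Then s ∈ L (it has p a's followed by p b's) and |s| ≥ p.
Step 3: Consider any decomposition s = xyz with |xy| ≤ p and |y| > 0. Since |xy| ≤ p and the first p symbols of s are all a's, y = a^k for some k with 1 ≤ k ≤ p.
Step 4: Pumping up (i = 2): xy²z = a^(p+k) b^p, which has more a's than b's, so xy²z ∉ L.
This contradicts the pumping lemma, so L is not regular.

Final answer: Choose s = a^p b^p. Since |xy| ≤ p, y = a^k with k ≥ 1. Then xy²z = a^(p+k) b^p ∉ L.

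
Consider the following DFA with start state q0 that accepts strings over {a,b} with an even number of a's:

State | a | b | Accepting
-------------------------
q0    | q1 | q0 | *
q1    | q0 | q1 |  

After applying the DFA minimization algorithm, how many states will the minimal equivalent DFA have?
All 2 states are reachable from q0, so none can be removed as unreachable.
Table-filling: first mark every (accepting, non-accepting) pair as distinguishable (accepting: {q0}; non-accepting: {q1}).
Every pair of states is distinguishable, so the DFA is already minimal.
Equivalence classes: {q0}, {q1} → 2 states.

Final answer: 2 states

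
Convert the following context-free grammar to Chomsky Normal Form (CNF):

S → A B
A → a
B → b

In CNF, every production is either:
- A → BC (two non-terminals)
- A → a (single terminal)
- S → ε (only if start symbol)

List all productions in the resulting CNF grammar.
The grammar has no ε-productions or unit productions to eliminate.
S → A B is already in CNF (two non-terminals) – keep it.
A → a is already in CNF (single terminal) – keep it.
B → b is already in CNF (single terminal) – keep it.
Resulting CNF grammar (3 productions): A → a; B → b; S → A B

Final answer: A → a; B → b; S → A B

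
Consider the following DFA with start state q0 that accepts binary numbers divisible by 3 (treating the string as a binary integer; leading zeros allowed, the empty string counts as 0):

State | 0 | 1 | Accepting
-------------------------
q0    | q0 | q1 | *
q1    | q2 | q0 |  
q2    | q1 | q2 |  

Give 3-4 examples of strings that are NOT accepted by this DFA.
Any strings that end in a non-accepting state work; for example:
"1": q0 → q1; q1 is not accepting → rejected
"001": q0 → q0 → q0 → q1; q1 is not accepting → rejected
"100": q0 → q1 → q2 → q1; q1 is not accepting → rejected
"1000": q0 → q1 → q2 → q1 → q2; q2 is not accepting → rejected

Final answer: "1", "001", "100", "1000"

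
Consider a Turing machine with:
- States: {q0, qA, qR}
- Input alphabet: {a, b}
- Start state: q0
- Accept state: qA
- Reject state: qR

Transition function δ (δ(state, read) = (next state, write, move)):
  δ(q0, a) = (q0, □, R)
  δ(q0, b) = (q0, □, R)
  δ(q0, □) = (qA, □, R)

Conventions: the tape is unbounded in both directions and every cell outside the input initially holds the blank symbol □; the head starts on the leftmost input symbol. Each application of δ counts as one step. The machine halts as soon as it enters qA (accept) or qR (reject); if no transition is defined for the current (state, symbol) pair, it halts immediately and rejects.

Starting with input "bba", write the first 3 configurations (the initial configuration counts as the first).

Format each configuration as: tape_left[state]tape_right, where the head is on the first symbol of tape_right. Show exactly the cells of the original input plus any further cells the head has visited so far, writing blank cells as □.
Step 0: [q0]bba (head at position 0)
Step 1: δ(q0, b) = (q0, □, R)  ⊢  □[q0]ba (head at position 1)
Step 2: δ(q0, b) = (q0, □, R)  ⊢  □□[q0]a (head at position 2)

Final answer: [q0]bba ⊢ □[q0]ba ⊢ □□[q0]a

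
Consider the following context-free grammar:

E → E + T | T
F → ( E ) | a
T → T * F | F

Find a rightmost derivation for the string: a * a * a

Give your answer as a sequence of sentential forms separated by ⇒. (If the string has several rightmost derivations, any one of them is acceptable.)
Start with E.
Step 1: the rightmost non-terminal is E; apply E → T:  T
Step 2: the rightmost non-terminal is T; apply T → T * F:  T * F
Step 3: the rightmost non-terminal is F; apply F → a:  T * a
Step 4: the rightmost non-terminal is T; apply T → T * F:  T * F * a
Step 5: the rightmost non-terminal is F; apply F → a:  T * a * a
Step 6: the rightmost non-terminal is T; apply T → F:  F * a * a
Step 7: the rightmost non-terminal is F; apply F → a:  a * a * a

Final answer: E ⇒ T ⇒ T * F ⇒ T * a ⇒ T * F * a ⇒ T * a * a ⇒ F * a * a ⇒ a * a * a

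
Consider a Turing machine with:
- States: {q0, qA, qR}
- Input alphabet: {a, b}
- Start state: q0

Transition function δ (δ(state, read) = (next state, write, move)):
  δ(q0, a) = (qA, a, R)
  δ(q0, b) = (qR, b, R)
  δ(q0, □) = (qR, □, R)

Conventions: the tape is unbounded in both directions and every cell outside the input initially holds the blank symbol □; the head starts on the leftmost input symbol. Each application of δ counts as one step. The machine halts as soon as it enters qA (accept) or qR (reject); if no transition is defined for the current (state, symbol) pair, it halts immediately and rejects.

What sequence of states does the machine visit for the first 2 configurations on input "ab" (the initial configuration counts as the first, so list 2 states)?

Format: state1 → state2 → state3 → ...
Step 0: [q0]ab (head at position 0)
Step 1: δ(q0, a) = (qA, a, R)  ⊢  a[qA]b (head at position 1)
Reading off the states of these 2 configurations: q0 → qA

Final answer: q0 → qA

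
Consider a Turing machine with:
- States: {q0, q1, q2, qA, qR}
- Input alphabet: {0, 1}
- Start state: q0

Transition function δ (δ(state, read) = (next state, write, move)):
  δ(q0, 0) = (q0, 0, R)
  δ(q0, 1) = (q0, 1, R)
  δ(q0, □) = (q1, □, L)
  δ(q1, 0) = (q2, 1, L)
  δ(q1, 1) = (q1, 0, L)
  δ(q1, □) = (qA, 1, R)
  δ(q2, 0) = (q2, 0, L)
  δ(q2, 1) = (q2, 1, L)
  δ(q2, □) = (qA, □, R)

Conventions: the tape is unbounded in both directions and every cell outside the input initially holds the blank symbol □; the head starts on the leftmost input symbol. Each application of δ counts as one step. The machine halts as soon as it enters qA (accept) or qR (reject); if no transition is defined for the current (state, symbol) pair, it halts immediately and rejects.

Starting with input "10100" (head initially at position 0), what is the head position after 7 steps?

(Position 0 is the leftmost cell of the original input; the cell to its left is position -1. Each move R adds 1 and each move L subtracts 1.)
Step 0: [q0]10100 (head at position 0)
Step 1: δ(q0, 1) = (q0, 1, R)  ⊢  1[q0]0100 (head at position 1)
Step 2: δ(q0, 0) = (q0, 0, R)  ⊢  10[q0]100 (head at position 2)
Step 3: δ(q0, 1) = (q0, 1, R)  ⊢  101[q0]00 (head at position 3)
Step 4: δ(q0, 0) = (q0, 0, R)  ⊢  1010[q0]0 (head at position 4)
Step 5: δ(q0, 0) = (q0, 0, R)  ⊢  10100[q0]□ (head at position 5)
Step 6: δ(q0, □) = (q1, □, L)  ⊢  1010[q1]0□ (head at position 4)
Step 7: δ(q1, 0) = (q2, 1, L)  ⊢  101[q2]01□ (head at position 3)
Head position after 7 steps: 3

Final answer: Position 3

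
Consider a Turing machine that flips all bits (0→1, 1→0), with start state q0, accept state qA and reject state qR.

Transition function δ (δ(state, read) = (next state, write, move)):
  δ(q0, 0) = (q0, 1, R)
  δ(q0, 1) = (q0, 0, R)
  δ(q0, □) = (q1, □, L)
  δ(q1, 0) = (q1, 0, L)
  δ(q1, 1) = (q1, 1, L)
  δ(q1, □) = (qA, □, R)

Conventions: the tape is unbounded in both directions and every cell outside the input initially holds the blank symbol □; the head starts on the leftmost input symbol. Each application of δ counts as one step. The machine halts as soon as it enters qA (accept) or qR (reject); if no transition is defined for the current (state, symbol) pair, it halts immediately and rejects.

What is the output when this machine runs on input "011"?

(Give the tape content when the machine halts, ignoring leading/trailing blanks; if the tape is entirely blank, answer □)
Step 0: [q0]011 (head at position 0)
Step 1: δ(q0, 0) = (q0, 1, R)  ⊢  1[q0]11 (head at position 1)
Step 2: δ(q0, 1) = (q0, 0, R)  ⊢  10[q0]1 (head at position 2)
Step 3: δ(q0, 1) = (q0, 0, R)  ⊢  100[q0]□ (head at position 3)
Step 4: δ(q0, □) = (q1, □, L)  ⊢  10[q1]0□ (head at position 2)
Step 5: δ(q1, 0) = (q1, 0, L)  ⊢  1[q1]00□ (head at position 1)
Step 6: δ(q1, 0) = (q1, 0, L)  ⊢  [q1]100□ (head at position 0)
Step 7: δ(q1, 1) = (q1, 1, L)  ⊢  [q1]□100□ (head at position -1)
Step 8: δ(q1, □) = (qA, □, R)  ⊢  □[qA]100□ (head at position 0)
The machine is in qA, so it halts and accepts.
Tape content when halted (ignoring surrounding blanks): 100

Final answer: Output: 100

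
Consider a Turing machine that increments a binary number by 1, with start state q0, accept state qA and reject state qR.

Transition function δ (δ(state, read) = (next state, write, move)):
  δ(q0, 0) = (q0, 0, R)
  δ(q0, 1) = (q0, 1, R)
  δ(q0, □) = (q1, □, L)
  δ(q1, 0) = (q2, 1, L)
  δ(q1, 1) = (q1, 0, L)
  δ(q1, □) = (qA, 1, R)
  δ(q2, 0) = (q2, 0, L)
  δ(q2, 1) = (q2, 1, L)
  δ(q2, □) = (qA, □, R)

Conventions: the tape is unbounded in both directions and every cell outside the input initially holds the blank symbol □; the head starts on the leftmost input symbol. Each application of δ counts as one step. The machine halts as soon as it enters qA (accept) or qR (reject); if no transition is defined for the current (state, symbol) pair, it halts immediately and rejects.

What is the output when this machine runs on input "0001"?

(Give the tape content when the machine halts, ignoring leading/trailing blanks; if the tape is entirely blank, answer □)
Step 0: [q0]0001 (head at position 0)
Step 1: δ(q0, 0) = (q0, 0, R)  ⊢  0[q0]001 (head at position 1)
Step 2: δ(q0, 0) = (q0, 0, R)  ⊢  00[q0]01 (head at position 2)
Step 3: δ(q0, 0) = (q0, 0, R)  ⊢  000[q0]1 (head at position 3)
Step 4: δ(q0, 1) = (q0, 1, R)  ⊢  0001[q0]□ (head at position 4)
Step 5: δ(q0, □) = (q1, □, L)  ⊢  000[q1]1□ (head at position 3)
Step 6: δ(q1, 1) = (q1, 0, L)  ⊢  00[q1]00□ (head at position 2)
Step 7: δ(q1, 0) = (q2, 1, L)  ⊢  0[q2]010□ (head at position 1)
Step 8: δ(q2, 0) = (q2, 0, L)  ⊢  [q2]0010□ (head at position 0)
Step 9: δ(q2, 0) = (q2, 0, L)  ⊢  [q2]□0010□ (head at position -1)
Step 10: δ(q2, □) = (qA, □, R)  ⊢  □[qA]0010□ (head at position 0)
The machine is in qA, so it halts and accepts.
Tape content when halted (ignoring surrounding blanks): 0010

Final answer: Output: 0010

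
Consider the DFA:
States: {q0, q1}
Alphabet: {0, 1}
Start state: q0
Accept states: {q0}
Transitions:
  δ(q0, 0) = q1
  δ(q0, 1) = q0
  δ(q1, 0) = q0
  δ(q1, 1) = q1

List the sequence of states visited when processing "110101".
Starting at q0
Read '1': q0 -> q0
Read '1': q0 -> q0
Read '0': q0 -> q1
Read '1': q1 -> q1
Read '0': q1 -> q0
Read '1': q0 -> q0

Final answer: q0 -> q0 -> q0 -> q1 -> q1 -> q0 -> q0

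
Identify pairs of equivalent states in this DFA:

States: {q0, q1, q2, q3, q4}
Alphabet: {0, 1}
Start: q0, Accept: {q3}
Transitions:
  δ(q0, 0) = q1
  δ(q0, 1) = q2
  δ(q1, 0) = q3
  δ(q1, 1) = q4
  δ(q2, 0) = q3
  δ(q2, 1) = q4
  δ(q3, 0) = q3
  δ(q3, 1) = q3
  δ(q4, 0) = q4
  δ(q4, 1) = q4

Using the table-filling algorithm:
Round 0 – mark pairs where exactly one state is accepting: (q0,q3), (q1,q3), (q2,q3), (q3,q4)
Round 1 – newly marked: (q0,q1) [on 0: q1 vs q3, already marked]; (q0,q2) [on 0: q1 vs q3, already marked]; (q1,q4) [on 0: q3 vs q4, already marked]; (q2,q4) [on 0: q3 vs q4, already marked]
Round 2 – newly marked: (q0,q4) [on 0: q1 vs q4, already marked]
No further pairs can be marked.
(q1, q2) unmarked: δ(q1,0)=q3, δ(q2,0)=q3; δ(q1,1)=q4, δ(q2,1)=q4 → equivalent
Equivalent pairs: (q1, q2)

Final answer: Equivalent pairs: (q1, q2)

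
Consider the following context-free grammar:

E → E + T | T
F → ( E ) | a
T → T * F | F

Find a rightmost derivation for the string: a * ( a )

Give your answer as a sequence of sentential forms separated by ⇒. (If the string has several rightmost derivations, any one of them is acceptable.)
Start with E.
Step 1: the rightmost non-terminal is E; apply E → T:  T
Step 2: the rightmost non-terminal is T; apply T → T * F:  T * F
Step 3: the rightmost non-terminal is F; apply F → ( E ):  T * ( E )
Step 4: the rightmost non-terminal is E; apply E → T:  T * ( T )
Step 5: the rightmost non-terminal is T; apply T → F:  T * ( F )
Step 6: the rightmost non-terminal is F; apply F → a:  T * ( a )
Step 7: the rightmost non-terminal is T; apply T → F:  F * ( a )
Step 8: the rightmost non-terminal is F; apply F → a:  a * ( a )

Final answer: E ⇒ T ⇒ T * F ⇒ T * ( E ) ⇒ T * ( T ) ⇒ T * ( F ) ⇒ T * ( a ) ⇒ F * ( a ) ⇒ a * ( a )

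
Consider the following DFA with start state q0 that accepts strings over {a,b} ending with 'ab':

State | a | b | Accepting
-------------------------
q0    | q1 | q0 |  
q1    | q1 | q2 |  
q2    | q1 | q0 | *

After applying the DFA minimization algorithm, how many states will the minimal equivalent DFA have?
All 3 states are reachable from q0, so none can be removed as unreachable.
Table-filling: first mark every (accepting, non-accepting) pair as distinguishable (accepting: {q2}; non-accepting: {q0, q1}).
Round 1: (q0, q1) on 'b' go to q0 and q2, already distinguishable → mark.
Every pair of states is distinguishable, so the DFA is already minimal.
Equivalence classes: {q0}, {q1}, {q2} → 3 states.

Final answer: 3 states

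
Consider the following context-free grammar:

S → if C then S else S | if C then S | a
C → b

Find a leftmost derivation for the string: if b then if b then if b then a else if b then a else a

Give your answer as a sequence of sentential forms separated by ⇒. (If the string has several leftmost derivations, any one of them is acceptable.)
Start with S.
Step 1: the leftmost non-terminal is S; apply S → if C then S else S:  if C then S else S
Step 2: the leftmost non-terminal is C; apply C → b:  if b then S else S
Step 3: the leftmost non-terminal is S; apply S → if C then S:  if b then if C then S else S
Step 4: the leftmost non-terminal is C; apply C → b:  if b then if b then S else S
Step 5: the leftmost non-terminal is S; apply S → if C then S else S:  if b then if b then if C then S else S else S
Step 6: the leftmost non-terminal is C; apply C → b:  if b then if b then if b then S else S else S
Step 7: the leftmost non-terminal is S; apply S → a:  if b then if b then if b then a else S else S
Step 8: the leftmost non-terminal is S; apply S → if C then S:  if b then if b then if b then a else if C then S else S
Step 9: the leftmost non-terminal is C; apply C → b:  if b then if b then if b then a else if b then S else S
Step 10: the leftmost non-terminal is S; apply S → a:  if b then if b then if b then a else if b then a else S
Step 11: the leftmost non-terminal is S; apply S → a:  if b then if b then if b then a else if b then a else a

Final answer: S ⇒ if C then S else S ⇒ if b then S else S ⇒ if b then if C then S else S ⇒ if b then if b then S else S ⇒ if b then if b then if C then S else S else S ⇒ if b then if b then if b then S else S else S ⇒ if b then if b then if b then a else S else S ⇒ if b then if b then if b then a else if C then S else S ⇒ if b then if b then if b then a else if b then S else S ⇒ if b then if b then if b then a else if b then a else S ⇒ if b then if b then if b then a else if b then a else a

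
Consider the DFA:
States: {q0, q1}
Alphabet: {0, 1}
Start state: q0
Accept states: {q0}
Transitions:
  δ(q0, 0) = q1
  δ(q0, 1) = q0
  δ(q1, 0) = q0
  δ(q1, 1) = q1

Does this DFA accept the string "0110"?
Processing string "0110":
  q0 --0--> q1
  q1 --1--> q1
  q1 --1--> q1
  q1 --0--> q0
Final state: q0
Accept states: {q0}
q0 is an accept state, so the string is accepted.

Final answer: Yes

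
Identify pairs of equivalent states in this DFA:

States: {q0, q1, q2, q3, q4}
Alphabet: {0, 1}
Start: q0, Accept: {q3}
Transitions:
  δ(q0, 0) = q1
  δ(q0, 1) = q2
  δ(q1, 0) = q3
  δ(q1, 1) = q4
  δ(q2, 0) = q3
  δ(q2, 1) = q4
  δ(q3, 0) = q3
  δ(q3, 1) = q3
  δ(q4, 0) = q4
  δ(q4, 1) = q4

Using the table-filling algorithm:
Round 0 – mark pairs where exactly one state is accepting: (q0,q3), (q1,q3), (q2,q3), (q3,q4)
Round 1 – newly marked: (q0,q1) [on 0: q1 vs q3, already marked]; (q0,q2) [on 0: q1 vs q3, already marked]; (q1,q4) [on 0: q3 vs q4, already marked]; (q2,q4) [on 0: q3 vs q4, already marked]
Round 2 – newly marked: (q0,q4) [on 0: q1 vs q4, already marked]
No further pairs can be marked.
(q1, q2) unmarked: δ(q1,0)=q3, δ(q2,0)=q3; δ(q1,1)=q4, δ(q2,1)=q4 → equivalent
Equivalent pairs: (q1, q2)

Final answer: Equivalent pairs: (q1, q2)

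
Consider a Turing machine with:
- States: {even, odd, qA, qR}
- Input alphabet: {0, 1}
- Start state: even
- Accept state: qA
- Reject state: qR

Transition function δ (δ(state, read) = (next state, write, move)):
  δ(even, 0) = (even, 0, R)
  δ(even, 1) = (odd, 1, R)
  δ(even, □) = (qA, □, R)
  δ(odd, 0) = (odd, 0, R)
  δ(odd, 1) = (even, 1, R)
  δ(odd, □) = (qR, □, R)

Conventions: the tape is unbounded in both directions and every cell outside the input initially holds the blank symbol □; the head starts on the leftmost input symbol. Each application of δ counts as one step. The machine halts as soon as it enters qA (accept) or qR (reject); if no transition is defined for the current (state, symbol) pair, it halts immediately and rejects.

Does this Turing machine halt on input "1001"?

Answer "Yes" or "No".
Step 0: [even]1001 (head at position 0)
Step 1: δ(even, 1) = (odd, 1, R)  ⊢  1[odd]001 (head at position 1)
Step 2: δ(odd, 0) = (odd, 0, R)  ⊢  10[odd]01 (head at position 2)
Step 3: δ(odd, 0) = (odd, 0, R)  ⊢  100[odd]1 (head at position 3)
Step 4: δ(odd, 1) = (even, 1, R)  ⊢  1001[even]□ (head at position 4)
Step 5: δ(even, □) = (qA, □, R)  ⊢  1001□[qA]□ (head at position 5)
The machine is in qA, so it halts and accepts.
It halts after 5 steps.

Final answer: Yes - halts after 5 steps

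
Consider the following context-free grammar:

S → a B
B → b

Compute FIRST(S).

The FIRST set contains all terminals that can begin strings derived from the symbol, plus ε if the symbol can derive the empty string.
S has the single production S → a B, whose right-hand side begins with the terminal a. So FIRST(S) = {a}.

Final answer: {a}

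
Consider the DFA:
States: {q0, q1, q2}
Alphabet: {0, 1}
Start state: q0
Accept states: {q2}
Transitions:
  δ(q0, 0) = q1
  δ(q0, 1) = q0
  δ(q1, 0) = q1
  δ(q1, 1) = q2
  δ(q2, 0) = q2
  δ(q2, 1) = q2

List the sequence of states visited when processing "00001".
Starting at q0
Read '0': q0 -> q1
Read '0': q1 -> q1
Read '0': q1 -> q1
Read '0': q1 -> q1
Read '1': q1 -> q2

Final answer: q0 -> q1 -> q1 -> q1 -> q1 -> q2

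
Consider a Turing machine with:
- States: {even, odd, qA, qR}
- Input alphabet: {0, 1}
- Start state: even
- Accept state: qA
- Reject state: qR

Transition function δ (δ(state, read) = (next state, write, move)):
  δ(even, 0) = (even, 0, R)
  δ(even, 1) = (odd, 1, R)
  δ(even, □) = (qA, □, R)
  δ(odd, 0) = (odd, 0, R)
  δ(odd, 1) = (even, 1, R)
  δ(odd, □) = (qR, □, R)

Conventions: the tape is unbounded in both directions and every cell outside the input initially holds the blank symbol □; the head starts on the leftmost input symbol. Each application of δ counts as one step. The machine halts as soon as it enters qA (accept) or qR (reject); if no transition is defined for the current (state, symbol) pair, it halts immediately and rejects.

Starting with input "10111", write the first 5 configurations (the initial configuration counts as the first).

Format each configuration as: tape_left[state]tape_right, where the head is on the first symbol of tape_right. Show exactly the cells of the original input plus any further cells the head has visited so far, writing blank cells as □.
Step 0: [even]10111 (head at position 0)
Step 1: δ(even, 1) = (odd, 1, R)  ⊢  1[odd]0111 (head at position 1)
Step 2: δ(odd, 0) = (odd, 0, R)  ⊢  10[odd]111 (head at position 2)
Step 3: δ(odd, 1) = (even, 1, R)  ⊢  101[even]11 (head at position 3)
Step 4: δ(even, 1) = (odd, 1, R)  ⊢  1011[odd]1 (head at position 4)

Final answer: [even]10111 ⊢ 1[odd]0111 ⊢ 10[odd]111 ⊢ 101[even]11 ⊢ 1011[odd]1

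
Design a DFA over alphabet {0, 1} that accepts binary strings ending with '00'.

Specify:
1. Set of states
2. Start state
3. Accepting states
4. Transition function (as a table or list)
One valid DFA (any DFA recognizing the same language is acceptable):
States: {q0, q1, q2}
Start: q0
Accepting: {q2}
Transitions (accepting states marked with *):
State | 0 | 1 | Accepting
-------------------------
q0    | q1 | q0 |  
q1    | q2 | q0 |  
q2    | q2 | q0 | *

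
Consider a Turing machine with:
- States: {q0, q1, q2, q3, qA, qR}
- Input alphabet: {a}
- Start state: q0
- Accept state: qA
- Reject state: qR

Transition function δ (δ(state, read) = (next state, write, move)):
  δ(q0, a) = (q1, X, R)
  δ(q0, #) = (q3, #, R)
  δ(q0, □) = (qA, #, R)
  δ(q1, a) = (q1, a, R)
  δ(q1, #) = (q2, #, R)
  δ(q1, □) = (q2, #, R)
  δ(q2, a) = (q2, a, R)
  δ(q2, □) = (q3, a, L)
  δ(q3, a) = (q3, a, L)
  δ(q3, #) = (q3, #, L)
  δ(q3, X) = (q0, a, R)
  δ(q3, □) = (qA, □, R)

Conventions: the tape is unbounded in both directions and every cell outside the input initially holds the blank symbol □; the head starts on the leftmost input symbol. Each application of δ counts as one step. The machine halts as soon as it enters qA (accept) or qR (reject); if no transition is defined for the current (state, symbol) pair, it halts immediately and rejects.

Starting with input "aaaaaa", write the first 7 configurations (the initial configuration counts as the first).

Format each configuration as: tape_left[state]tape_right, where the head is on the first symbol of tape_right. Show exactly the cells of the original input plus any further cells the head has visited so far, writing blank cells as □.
Step 0: [q0]aaaaaa (head at position 0)
Step 1: δ(q0, a) = (q1, X, R)  ⊢  X[q1]aaaaa (head at position 1)
Step 2: δ(q1, a) = (q1, a, R)  ⊢  Xa[q1]aaaa (head at position 2)
Step 3: δ(q1, a) = (q1, a, R)  ⊢  Xaa[q1]aaa (head at position 3)
Step 4: δ(q1, a) = (q1, a, R)  ⊢  Xaaa[q1]aa (head at position 4)
Step 5: δ(q1, a) = (q1, a, R)  ⊢  Xaaaa[q1]a (head at position 5)
Step 6: δ(q1, a) = (q1, a, R)  ⊢  Xaaaaa[q1]□ (head at position 6)

Final answer: [q0]aaaaaa ⊢ X[q1]aaaaa ⊢ Xa[q1]aaaa ⊢ Xaa[q1]aaa ⊢ Xaaa[q1]aa ⊢ Xaaaa[q1]a ⊢ Xaaaaa[q1]□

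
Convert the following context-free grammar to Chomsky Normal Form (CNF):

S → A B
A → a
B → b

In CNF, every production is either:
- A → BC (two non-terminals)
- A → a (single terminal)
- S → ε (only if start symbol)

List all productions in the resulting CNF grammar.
The grammar has no ε-productions or unit productions to eliminate.
S → A B is already in CNF (two non-terminals) – keep it.
A → a is already in CNF (single terminal) – keep it.
B → b is already in CNF (single terminal) – keep it.
Resulting CNF grammar (3 productions): A → a; B → b; S → A B

Final answer: A → a; B → b; S → A B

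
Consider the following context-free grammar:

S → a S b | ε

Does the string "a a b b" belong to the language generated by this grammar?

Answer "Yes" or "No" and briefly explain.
A derivation exists: S ⇒ a S b ⇒ a a S b b ⇒ a a b b (using S → a S b twice, then S → ε).

Final answer: Yes - a valid derivation exists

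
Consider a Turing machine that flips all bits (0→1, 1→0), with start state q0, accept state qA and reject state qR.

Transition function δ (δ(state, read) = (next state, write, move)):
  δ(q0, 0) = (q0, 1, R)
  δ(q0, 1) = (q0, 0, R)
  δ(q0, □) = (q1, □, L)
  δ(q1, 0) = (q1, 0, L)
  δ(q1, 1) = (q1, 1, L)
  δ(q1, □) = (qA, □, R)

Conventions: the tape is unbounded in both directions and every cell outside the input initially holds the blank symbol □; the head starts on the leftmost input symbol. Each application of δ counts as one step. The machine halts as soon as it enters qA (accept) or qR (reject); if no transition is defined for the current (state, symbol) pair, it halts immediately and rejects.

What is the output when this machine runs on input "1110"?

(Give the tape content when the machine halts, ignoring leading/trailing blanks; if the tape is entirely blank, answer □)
Step 0: [q0]1110 (head at position 0)
Step 1: δ(q0, 1) = (q0, 0, R)  ⊢  0[q0]110 (head at position 1)
Step 2: δ(q0, 1) = (q0, 0, R)  ⊢  00[q0]10 (head at position 2)
Step 3: δ(q0, 1) = (q0, 0, R)  ⊢  000[q0]0 (head at position 3)
Step 4: δ(q0, 0) = (q0, 1, R)  ⊢  0001[q0]□ (head at position 4)
Step 5: δ(q0, □) = (q1, □, L)  ⊢  000[q1]1□ (head at position 3)
Step 6: δ(q1, 1) = (q1, 1, L)  ⊢  00[q1]01□ (head at position 2)
Step 7: δ(q1, 0) = (q1, 0, L)  ⊢  0[q1]001□ (head at position 1)
Step 8: δ(q1, 0) = (q1, 0, L)  ⊢  [q1]0001□ (head at position 0)
Step 9: δ(q1, 0) = (q1, 0, L)  ⊢  [q1]□0001□ (head at position -1)
Step 10: δ(q1, □) = (qA, □, R)  ⊢  □[qA]0001□ (head at position 0)
The machine is in qA, so it halts and accepts.
Tape content when halted (ignoring surrounding blanks): 0001

Final answer: Output: 0001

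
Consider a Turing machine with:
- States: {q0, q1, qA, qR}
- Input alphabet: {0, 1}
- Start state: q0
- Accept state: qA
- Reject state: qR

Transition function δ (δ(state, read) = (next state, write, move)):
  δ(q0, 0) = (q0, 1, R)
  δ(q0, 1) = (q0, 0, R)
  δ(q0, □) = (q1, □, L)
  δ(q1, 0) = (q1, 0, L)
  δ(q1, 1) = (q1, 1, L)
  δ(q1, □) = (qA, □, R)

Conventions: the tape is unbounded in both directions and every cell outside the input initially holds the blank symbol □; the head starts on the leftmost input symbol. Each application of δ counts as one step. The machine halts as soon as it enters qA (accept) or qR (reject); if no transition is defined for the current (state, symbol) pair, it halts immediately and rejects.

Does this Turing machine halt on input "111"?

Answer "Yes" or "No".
Step 0: [q0]111 (head at position 0)
Step 1: δ(q0, 1) = (q0, 0, R)  ⊢  0[q0]11 (head at position 1)
Step 2: δ(q0, 1) = (q0, 0, R)  ⊢  00[q0]1 (head at position 2)
Step 3: δ(q0, 1) = (q0, 0, R)  ⊢  000[q0]□ (head at position 3)
Step 4: δ(q0, □) = (q1, □, L)  ⊢  00[q1]0□ (head at position 2)
Step 5: δ(q1, 0) = (q1, 0, L)  ⊢  0[q1]00□ (head at position 1)
Step 6: δ(q1, 0) = (q1, 0, L)  ⊢  [q1]000□ (head at position 0)
Step 7: δ(q1, 0) = (q1, 0, L)  ⊢  [q1]□000□ (head at position -1)
Step 8: δ(q1, □) = (qA, □, R)  ⊢  □[qA]000□ (head at position 0)
The machine is in qA, so it halts and accepts.
It halts after 8 steps.

Final answer: Yes - halts after 8 steps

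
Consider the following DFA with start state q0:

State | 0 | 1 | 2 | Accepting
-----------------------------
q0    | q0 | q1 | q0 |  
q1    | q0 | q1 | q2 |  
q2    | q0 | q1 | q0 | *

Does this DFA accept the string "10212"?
Start in q0.
Read '1': q0 → q1
Read '0': q1 → q0
Read '2': q0 → q0
Read '1': q0 → q1
Read '2': q1 → q2
Final state q2 is accepting, so the string is accepted.

Final answer: Yes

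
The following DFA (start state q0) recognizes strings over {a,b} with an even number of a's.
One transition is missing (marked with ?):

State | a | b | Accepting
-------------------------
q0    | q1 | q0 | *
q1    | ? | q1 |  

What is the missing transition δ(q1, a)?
q0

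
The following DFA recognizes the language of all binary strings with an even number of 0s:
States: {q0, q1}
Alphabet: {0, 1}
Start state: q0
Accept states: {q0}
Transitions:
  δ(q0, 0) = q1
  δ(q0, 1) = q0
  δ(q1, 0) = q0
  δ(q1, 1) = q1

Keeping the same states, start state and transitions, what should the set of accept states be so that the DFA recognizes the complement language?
The DFA is complete (every state has a transition on every symbol), so the complement
is recognized by the same DFA with accepting and non-accepting states swapped.
Original accept states: {q0}
Complement accept states = All states - Original accept states
= {q0, q1} - {q0}
= {q1}
Complement language: strings with an ODD number of 0s

Final answer: {q1}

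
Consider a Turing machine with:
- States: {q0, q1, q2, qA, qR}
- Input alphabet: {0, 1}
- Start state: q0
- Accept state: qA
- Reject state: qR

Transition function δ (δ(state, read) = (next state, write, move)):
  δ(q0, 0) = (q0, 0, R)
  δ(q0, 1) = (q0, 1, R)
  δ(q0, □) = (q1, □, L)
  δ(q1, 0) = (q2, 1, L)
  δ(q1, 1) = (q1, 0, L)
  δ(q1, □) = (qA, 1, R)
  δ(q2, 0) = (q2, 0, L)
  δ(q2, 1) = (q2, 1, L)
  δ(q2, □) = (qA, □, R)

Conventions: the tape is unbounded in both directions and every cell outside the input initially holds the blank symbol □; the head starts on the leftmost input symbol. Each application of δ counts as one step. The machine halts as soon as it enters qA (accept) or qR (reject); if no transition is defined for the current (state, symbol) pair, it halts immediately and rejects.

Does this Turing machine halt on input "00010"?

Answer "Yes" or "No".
Step 0: [q0]00010 (head at position 0)
Step 1: δ(q0, 0) = (q0, 0, R)  ⊢  0[q0]0010 (head at position 1)
Step 2: δ(q0, 0) = (q0, 0, R)  ⊢  00[q0]010 (head at position 2)
Step 3: δ(q0, 0) = (q0, 0, R)  ⊢  000[q0]10 (head at position 3)
Step 4: δ(q0, 1) = (q0, 1, R)  ⊢  0001[q0]0 (head at position 4)
Step 5: δ(q0, 0) = (q0, 0, R)  ⊢  00010[q0]□ (head at position 5)
Step 6: δ(q0, □) = (q1, □, L)  ⊢  0001[q1]0□ (head at position 4)
Step 7: δ(q1, 0) = (q2, 1, L)  ⊢  000[q2]11□ (head at position 3)
Step 8: δ(q2, 1) = (q2, 1, L)  ⊢  00[q2]011□ (head at position 2)
Step 9: δ(q2, 0) = (q2, 0, L)  ⊢  0[q2]0011□ (head at position 1)
Step 10: δ(q2, 0) = (q2, 0, L)  ⊢  [q2]00011□ (head at position 0)
Step 11: δ(q2, 0) = (q2, 0, L)  ⊢  [q2]□00011□ (head at position -1)
Step 12: δ(q2, □) = (qA, □, R)  ⊢  □[qA]00011□ (head at position 0)
The machine is in qA, so it halts and accepts.
It halts after 12 steps.

Final answer: Yes - halts after 12 steps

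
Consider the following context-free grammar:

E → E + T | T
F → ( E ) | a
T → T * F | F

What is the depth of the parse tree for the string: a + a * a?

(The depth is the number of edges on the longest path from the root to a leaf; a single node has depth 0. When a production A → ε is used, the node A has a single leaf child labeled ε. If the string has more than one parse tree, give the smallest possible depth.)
The grammar is unambiguous; the parse tree of a + a * a is:
E → E + T at the root (depth 0).
  Left E (depth 1) → T (2) → F (3) → a (4).
  Right T (depth 1) → T * F; that T (2) → F (3) → a (4); F (2) → a (3).
The longest root-to-leaf paths have 4 edges.
Depth = 4.

Final answer: 4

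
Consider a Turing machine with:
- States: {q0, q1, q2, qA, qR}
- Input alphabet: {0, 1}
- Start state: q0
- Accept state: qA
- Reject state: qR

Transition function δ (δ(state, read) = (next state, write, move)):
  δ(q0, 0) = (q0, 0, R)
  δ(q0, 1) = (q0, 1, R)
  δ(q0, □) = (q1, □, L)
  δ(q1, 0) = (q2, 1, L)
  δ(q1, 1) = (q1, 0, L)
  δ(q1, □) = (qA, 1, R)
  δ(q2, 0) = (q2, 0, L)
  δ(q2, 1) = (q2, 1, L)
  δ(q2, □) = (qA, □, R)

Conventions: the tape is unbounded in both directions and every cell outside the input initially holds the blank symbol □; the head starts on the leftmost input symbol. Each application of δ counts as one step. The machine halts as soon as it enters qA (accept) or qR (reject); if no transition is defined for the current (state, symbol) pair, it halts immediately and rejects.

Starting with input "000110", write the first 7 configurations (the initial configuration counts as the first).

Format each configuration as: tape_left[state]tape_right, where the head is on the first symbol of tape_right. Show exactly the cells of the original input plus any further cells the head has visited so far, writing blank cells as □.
Step 0: [q0]000110 (head at position 0)
Step 1: δ(q0, 0) = (q0, 0, R)  ⊢  0[q0]00110 (head at position 1)
Step 2: δ(q0, 0) = (q0, 0, R)  ⊢  00[q0]0110 (head at position 2)
Step 3: δ(q0, 0) = (q0, 0, R)  ⊢  000[q0]110 (head at position 3)
Step 4: δ(q0, 1) = (q0, 1, R)  ⊢  0001[q0]10 (head at position 4)
Step 5: δ(q0, 1) = (q0, 1, R)  ⊢  00011[q0]0 (head at position 5)
Step 6: δ(q0, 0) = (q0, 0, R)  ⊢  000110[q0]□ (head at position 6)

Final answer: [q0]000110 ⊢ 0[q0]00110 ⊢ 00[q0]0110 ⊢ 000[q0]110 ⊢ 0001[q0]10 ⊢ 00011[q0]0 ⊢ 000110[q0]□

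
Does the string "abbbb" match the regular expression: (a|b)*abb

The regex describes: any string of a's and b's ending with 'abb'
No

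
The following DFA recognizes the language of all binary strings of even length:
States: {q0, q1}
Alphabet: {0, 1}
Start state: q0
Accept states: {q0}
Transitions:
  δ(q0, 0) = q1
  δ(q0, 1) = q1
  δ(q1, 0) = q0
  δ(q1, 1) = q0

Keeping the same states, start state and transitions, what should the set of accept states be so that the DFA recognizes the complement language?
The DFA is complete (every state has a transition on every symbol), so the complement
is recognized by the same DFA with accepting and non-accepting states swapped.
Original accept states: {q0}
Complement accept states = All states - Original accept states
= {q0, q1} - {q0}
= {q1}
Complement language: strings of ODD length

Final answer: {q1}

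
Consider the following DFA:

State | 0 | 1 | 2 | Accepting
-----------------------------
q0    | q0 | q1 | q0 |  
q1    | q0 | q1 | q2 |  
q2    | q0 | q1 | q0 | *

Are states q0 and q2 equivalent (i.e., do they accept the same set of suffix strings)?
Try the suffix ε (the empty string).
From q0: q0 — not accepting.
From q2: q2 — accepting.
The two states disagree on this suffix, so they are not equivalent.

Final answer: No. Distinguishing string: ε (the empty string) - accepted from q2 but not from q0.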